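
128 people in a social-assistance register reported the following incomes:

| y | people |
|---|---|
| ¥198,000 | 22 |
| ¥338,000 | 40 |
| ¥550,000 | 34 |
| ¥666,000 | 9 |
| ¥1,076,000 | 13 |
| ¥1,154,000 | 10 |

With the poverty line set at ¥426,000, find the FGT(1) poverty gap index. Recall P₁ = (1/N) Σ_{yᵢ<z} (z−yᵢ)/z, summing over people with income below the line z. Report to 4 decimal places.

0.1565

Below z: 22×¥198,000, 40×¥338,000 (q = 62 of N = 128).
Gap ratios (z−y)/z: (426000−198000)/426000 = 0.5352 (×22); (426000−338000)/426000 = 0.2066 (×40).
Sum of shortfalls = 20.037559; P₁ averages over all N: 20.037559 / 128 = 0.1565.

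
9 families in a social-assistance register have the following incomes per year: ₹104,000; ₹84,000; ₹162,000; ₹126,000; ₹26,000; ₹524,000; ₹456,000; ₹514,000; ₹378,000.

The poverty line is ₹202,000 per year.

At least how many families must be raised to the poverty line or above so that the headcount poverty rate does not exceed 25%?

3

Currently q = 5 of N = 9 are below the line (H = 0.556).
A headcount ratio of at most 25% allows at most ⌊0.25 × 9⌋ = 2 poor families.
So at least 5 − 2 = 3 must be lifted.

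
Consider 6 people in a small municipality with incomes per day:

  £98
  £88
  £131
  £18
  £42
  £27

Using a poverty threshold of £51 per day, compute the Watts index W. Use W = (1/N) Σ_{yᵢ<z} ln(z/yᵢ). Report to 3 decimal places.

0.312

Poor units: £18, £27, £42 (q = 3 of N = 6).
ln(z/y) terms: ln(51/18) = 1.0415; ln(51/27) = 0.6360; ln(51/42) = 0.1942.
W = 1.871599 / 6 = 0.312.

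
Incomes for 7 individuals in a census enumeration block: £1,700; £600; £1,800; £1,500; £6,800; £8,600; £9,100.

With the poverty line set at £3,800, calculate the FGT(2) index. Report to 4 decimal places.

0.2368

Incomes under z: £600, £1,500, £1,700, £1,800 (q = 4 of N = 7).
Gap ratios (z−y)/z: (3800−600)/3800 = 0.8421; (3800−1500)/3800 = 0.6053; (3800−1700)/3800 = 0.5526; (3800−1800)/3800 = 0.5263.
Squared: 0.7091; 0.3663; 0.3054; 0.2770.
Sum = 1.657895; P₂ = 1.657895 / 7 = 0.2368.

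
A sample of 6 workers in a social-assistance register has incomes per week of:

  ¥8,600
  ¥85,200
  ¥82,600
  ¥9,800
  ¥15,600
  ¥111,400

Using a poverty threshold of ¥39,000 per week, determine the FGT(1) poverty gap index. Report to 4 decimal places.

0.3547

Incomes under z: ¥8,600, ¥9,800, ¥15,600 (q = 3 of N = 6).
Relative gaps: (39000−8600)/39000 = 0.7795; (39000−9800)/39000 = 0.7487; (39000−15600)/39000 = 0.6000.
Sum of shortfalls = 2.128205; P₁ averages over all N: 2.128205 / 6 = 0.3547.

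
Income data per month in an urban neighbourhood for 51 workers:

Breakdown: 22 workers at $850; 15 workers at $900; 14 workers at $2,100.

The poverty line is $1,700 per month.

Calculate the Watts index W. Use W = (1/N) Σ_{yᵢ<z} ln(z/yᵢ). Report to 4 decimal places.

Poor units: 22×$850, 15×$900 (q = 37 of N = 51).
ln(z/y) terms: ln(1700/850) = 0.6931 (×22); ln(1700/900) = 0.6360 (×15).
W = 24.789069 / 51 = 0.4861.

0.4861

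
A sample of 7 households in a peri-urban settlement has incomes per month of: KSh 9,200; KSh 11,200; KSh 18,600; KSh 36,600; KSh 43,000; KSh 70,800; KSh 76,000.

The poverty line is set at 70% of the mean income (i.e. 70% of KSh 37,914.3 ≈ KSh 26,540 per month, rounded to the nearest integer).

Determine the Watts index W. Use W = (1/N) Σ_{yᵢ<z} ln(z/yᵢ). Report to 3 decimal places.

0.325

Below the line: KSh 9,200, KSh 11,200, KSh 18,600 (q = 3 of N = 7).
Log shortfalls: ln(26540/9200) = 1.0594; ln(26540/11200) = 0.8627; ln(26540/18600) = 0.3555.
W = 2.277680 / 7 = 0.325.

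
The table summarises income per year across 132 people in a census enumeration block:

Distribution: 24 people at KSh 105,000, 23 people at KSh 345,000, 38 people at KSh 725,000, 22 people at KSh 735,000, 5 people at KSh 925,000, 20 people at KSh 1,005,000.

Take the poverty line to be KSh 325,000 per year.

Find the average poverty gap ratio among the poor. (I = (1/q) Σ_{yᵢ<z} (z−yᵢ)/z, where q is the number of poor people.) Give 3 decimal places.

0.677

Incomes under z: 24×KSh 105,000 (q = 24 of N = 132).
Shortfall ratios (z−y)/z: 0.6769 (×24); sum = 16.246154.
I averages over the q = 24 poor units only: 16.246154 / 24 = 0.677.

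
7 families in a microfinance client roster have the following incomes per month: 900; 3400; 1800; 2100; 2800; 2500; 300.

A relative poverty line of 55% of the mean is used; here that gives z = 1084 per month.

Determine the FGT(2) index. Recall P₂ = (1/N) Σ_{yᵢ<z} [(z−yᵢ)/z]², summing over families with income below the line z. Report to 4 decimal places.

0.0788

Incomes under z: 300, 900 (q = 2 of N = 7).
Shortfall ratios: (1084−300)/1084 = 0.7232; (1084−900)/1084 = 0.1697.
Squared: 0.5231; 0.0288.
Sum = 0.551899; P₂ = 0.551899 / 7 = 0.0788.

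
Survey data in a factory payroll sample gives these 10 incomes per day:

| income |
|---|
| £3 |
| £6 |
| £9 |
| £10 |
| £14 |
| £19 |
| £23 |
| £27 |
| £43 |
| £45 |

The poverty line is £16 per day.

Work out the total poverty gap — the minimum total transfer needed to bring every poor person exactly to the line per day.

Incomes under z: £3, £6, £9, £10, £14 (q = 5 of N = 10).
Individual gaps: 16−3 = 13; 16−6 = 10; 16−9 = 7; 16−10 = 6; 16−14 = 2.
Aggregate gap = £38.

£38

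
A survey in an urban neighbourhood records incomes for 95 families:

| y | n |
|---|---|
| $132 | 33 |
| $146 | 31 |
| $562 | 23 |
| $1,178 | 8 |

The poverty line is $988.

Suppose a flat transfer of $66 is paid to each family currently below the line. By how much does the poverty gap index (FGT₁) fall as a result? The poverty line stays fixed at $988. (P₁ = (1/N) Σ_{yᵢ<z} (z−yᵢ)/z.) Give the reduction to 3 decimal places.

Before: below the line — 33×$132, 31×$146, 23×$562; poverty gap index (FGT₁) = 0.68344.
After the $66 transfer: below the line — 33×$198, 31×$212, 23×$628; poverty gap index (FGT₁) = 0.62227.
Reduction = 0.68344 − 0.62227 = 0.061.

0.061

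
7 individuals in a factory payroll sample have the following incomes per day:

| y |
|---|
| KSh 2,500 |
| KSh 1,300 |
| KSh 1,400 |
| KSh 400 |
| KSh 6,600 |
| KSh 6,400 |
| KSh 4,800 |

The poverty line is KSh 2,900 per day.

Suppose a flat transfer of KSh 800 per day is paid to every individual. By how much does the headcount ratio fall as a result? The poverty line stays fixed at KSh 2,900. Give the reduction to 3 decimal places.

0.143

Before: below the line — KSh 400, KSh 1,300, KSh 1,400, KSh 2,500; headcount ratio = 0.57143.
After the KSh 800 transfer: below the line — KSh 1,200, KSh 2,100, KSh 2,200; headcount ratio = 0.42857.
Reduction = 0.57143 − 0.42857 = 0.143.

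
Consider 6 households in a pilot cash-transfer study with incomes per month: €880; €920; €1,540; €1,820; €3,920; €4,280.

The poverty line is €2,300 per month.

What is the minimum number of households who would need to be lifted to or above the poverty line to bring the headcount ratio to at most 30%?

4 of the 6 households are poor, so H = 4/6 = 0.667.
A headcount ratio of at most 30% allows at most ⌊0.30 × 6⌋ = 1 poor households.
So at least 4 − 1 = 3 must be lifted.

3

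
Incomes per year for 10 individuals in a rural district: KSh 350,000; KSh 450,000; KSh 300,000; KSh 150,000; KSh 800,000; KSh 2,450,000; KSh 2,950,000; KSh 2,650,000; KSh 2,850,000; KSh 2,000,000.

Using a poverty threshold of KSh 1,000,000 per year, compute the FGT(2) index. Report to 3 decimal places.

Poor units: KSh 150,000, KSh 300,000, KSh 350,000, KSh 450,000, KSh 800,000 (q = 5 of N = 10).
Shortfall ratios: (1000000−150000)/1000000 = 0.8500; (1000000−300000)/1000000 = 0.7000; (1000000−350000)/1000000 = 0.6500; (1000000−450000)/1000000 = 0.5500; (1000000−800000)/1000000 = 0.2000.
Squared: 0.7225; 0.4900; 0.4225; 0.3025; 0.0400.
Sum = 1.977500; P₂ = 1.977500 / 10 = 0.198.

0.198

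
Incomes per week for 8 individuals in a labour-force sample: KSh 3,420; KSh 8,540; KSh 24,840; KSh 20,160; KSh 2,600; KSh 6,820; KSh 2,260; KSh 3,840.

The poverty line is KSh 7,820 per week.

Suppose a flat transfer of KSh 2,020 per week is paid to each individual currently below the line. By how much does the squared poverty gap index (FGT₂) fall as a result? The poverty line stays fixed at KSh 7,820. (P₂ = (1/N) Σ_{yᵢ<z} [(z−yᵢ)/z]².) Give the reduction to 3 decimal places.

0.127

Before: below the line — KSh 2,260, KSh 2,600, KSh 3,420, KSh 3,840, KSh 6,820; squared poverty gap index (FGT₂) = 0.19288.
After the KSh 2,020 transfer: below the line — KSh 4,280, KSh 4,620, KSh 5,440, KSh 5,860; squared poverty gap index (FGT₂) = 0.06598.
Reduction = 0.19288 − 0.06598 = 0.127.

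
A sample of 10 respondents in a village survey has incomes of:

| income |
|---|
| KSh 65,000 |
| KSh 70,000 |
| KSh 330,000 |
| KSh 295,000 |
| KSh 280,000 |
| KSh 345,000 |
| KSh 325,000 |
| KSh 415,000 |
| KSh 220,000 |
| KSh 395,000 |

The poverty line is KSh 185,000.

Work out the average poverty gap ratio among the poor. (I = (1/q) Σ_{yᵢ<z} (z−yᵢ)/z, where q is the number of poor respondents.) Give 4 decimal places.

Below z: KSh 65,000, KSh 70,000 (q = 2 of N = 10).
Shortfall ratios (z−y)/z: 0.6486, 0.6216; sum = 1.270270.
I averages over the q = 2 poor units only: 1.270270 / 2 = 0.6351.

0.6351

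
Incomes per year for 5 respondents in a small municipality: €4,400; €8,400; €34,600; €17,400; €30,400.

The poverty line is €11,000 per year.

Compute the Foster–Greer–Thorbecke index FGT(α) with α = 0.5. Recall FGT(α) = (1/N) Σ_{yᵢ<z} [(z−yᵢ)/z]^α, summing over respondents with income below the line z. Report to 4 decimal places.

Below the line: €4,400, €8,400 (q = 2 of N = 5).
Relative gaps: (11000−4400)/11000 = 0.6000; (11000−8400)/11000 = 0.2364.
Raised to α = 0.5: 0.77460; 0.48617.
Sum = 1.260769; FGT(0.5) = 1.260769 / 5 = 0.2522.

0.2522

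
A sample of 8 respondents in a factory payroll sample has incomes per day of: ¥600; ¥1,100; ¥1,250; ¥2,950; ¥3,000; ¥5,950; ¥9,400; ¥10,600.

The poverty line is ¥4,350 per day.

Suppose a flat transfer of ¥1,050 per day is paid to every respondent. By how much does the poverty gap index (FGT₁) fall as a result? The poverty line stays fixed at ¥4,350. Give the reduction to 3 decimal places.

Before: below the line — ¥600, ¥1,100, ¥1,250, ¥2,950, ¥3,000; poverty gap index (FGT₁) = 0.36925.
After the ¥1,050 transfer: below the line — ¥1,650, ¥2,150, ¥2,300, ¥4,000, ¥4,050; poverty gap index (FGT₁) = 0.21839.
Reduction = 0.36925 − 0.21839 = 0.151.

0.151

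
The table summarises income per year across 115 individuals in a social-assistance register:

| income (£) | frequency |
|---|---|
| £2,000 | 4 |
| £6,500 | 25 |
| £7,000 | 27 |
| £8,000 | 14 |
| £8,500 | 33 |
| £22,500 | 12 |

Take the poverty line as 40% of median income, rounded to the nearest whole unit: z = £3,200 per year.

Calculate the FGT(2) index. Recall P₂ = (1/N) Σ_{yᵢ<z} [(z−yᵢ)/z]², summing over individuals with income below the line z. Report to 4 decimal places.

Below the line: 4×£2,000 (q = 4 of N = 115).
Normalized shortfalls: (3200−2000)/3200 = 0.3750 (×4).
Squared: 0.1406 (×4).
Sum = 0.562500; P₂ = 0.562500 / 115 = 0.0049.

0.0049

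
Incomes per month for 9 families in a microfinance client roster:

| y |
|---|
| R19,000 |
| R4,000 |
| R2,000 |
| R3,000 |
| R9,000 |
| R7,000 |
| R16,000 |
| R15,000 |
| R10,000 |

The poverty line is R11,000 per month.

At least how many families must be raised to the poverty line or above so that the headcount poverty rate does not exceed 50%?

2

6 of the 9 families are poor, so H = 6/9 = 0.667.
A headcount ratio of at most 50% allows at most ⌊0.50 × 9⌋ = 4 poor families.
So at least 6 − 4 = 2 must be lifted.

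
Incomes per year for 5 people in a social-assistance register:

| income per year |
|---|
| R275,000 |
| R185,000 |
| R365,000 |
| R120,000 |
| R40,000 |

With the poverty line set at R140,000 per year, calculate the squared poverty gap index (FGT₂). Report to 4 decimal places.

0.1061

Poor units: R40,000, R120,000 (q = 2 of N = 5).
Gap ratios (z−y)/z: (140000−40000)/140000 = 0.7143; (140000−120000)/140000 = 0.1429.
Squared: 0.5102; 0.0204.
Sum = 0.530612; P₂ = 0.530612 / 5 = 0.1061.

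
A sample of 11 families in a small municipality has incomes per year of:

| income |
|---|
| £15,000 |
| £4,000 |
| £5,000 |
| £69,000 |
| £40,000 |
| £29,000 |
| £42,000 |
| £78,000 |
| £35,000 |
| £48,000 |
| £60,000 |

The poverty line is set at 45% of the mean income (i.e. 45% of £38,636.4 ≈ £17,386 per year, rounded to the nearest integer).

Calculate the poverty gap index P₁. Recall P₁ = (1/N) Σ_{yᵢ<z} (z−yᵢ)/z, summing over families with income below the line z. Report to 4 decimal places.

0.1472

Below z: £4,000, £5,000, £15,000 (q = 3 of N = 11).
Gap ratios (z−y)/z: (17386−4000)/17386 = 0.7699; (17386−5000)/17386 = 0.7124; (17386−15000)/17386 = 0.1372.
Σ = 1.619579. Dividing by the full population N = 11 gives P₁ = 0.1472.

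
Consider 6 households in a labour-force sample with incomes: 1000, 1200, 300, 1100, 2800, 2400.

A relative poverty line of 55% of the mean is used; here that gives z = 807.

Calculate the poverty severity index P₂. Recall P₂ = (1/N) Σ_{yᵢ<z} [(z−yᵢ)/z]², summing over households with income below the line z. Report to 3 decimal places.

0.066

Below the line: 300 (q = 1 of N = 6).
Normalized shortfalls: (807−300)/807 = 0.6283.
Squared: 0.3947.
Sum = 0.394702; P₂ = 0.394702 / 6 = 0.066.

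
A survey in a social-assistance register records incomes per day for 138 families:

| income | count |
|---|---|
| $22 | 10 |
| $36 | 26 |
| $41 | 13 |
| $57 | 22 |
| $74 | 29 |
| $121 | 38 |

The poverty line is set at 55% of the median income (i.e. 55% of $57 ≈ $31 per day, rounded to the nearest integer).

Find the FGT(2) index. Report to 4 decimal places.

Below the line: 10×$22 (q = 10 of N = 138).
Shortfall ratios: (31−22)/31 = 0.2903 (×10).
Squared: 0.0843 (×10).
Sum = 0.842872; P₂ = 0.842872 / 138 = 0.0061.

0.0061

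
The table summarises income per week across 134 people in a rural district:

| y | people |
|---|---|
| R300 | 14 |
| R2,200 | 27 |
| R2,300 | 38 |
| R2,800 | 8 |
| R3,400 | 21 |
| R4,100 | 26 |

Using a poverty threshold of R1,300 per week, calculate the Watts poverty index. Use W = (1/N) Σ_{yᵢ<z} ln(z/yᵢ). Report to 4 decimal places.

0.1532

Below z: 14×R300 (q = 14 of N = 134).
Log gaps: ln(1300/300) = 1.4663 (×14).
W = 20.528719 / 134 = 0.1532.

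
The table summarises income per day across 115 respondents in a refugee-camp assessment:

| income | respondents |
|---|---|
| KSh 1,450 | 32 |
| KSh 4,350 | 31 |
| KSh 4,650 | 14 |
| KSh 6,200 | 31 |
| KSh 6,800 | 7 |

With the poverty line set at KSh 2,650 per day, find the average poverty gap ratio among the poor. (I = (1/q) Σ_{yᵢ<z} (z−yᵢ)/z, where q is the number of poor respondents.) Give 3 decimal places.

Below z: 32×KSh 1,450 (q = 32 of N = 115).
Shortfall ratios (z−y)/z: 0.4528 (×32); sum = 14.490566.
The income-gap ratio divides by q (the poor only): 14.490566 / 32 = 0.453.

0.453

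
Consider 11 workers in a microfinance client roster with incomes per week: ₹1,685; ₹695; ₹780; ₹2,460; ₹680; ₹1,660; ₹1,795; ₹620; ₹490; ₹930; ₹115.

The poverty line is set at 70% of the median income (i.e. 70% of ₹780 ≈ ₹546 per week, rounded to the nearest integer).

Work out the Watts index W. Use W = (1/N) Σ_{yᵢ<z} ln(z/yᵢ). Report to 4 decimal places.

0.1514

Poor units: ₹115, ₹490 (q = 2 of N = 11).
ln(z/y) terms: ln(546/115) = 1.5577; ln(546/490) = 0.1082.
W = 1.665900 / 11 = 0.1514.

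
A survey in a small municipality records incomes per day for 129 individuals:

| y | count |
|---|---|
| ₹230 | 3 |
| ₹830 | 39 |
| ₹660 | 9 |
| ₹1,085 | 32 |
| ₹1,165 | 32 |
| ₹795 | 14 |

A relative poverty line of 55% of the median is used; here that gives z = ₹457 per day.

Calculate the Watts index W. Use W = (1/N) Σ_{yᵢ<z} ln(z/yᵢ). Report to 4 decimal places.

Below the line: 3×₹230 (q = 3 of N = 129).
Log gaps: ln(457/230) = 0.6866 (×3).
W = 2.059812 / 129 = 0.0160.

0.0160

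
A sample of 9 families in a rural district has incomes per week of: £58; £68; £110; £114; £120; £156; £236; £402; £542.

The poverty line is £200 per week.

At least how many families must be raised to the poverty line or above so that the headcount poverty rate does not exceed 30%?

4

6 of the 9 families are poor, so H = 6/9 = 0.667.
A headcount ratio of at most 30% allows at most ⌊0.30 × 9⌋ = 2 poor families.
So at least 6 − 2 = 4 must be lifted.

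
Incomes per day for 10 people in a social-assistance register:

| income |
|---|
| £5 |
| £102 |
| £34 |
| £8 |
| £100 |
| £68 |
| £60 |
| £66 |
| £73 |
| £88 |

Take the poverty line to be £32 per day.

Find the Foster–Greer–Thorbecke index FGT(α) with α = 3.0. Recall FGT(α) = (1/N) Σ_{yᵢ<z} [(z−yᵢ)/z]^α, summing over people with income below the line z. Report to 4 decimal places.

Poor units: £5, £8 (q = 2 of N = 10).
Relative gaps: (32−5)/32 = 0.8438; (32−8)/32 = 0.7500.
Raised to α = 3.0: 0.60068; 0.42188.
Sum = 1.022552; FGT(3.0) = 1.022552 / 10 = 0.1023.

0.1023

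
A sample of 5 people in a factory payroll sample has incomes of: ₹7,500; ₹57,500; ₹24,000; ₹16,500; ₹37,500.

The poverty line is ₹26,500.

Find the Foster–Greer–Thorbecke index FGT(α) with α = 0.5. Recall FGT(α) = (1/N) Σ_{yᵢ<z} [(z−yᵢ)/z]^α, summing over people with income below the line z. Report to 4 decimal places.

0.3536

Incomes under z: ₹7,500, ₹16,500, ₹24,000 (q = 3 of N = 5).
Normalized shortfalls: (26500−7500)/26500 = 0.7170; (26500−16500)/26500 = 0.3774; (26500−24000)/26500 = 0.0943.
Raised to α = 0.5: 0.84675; 0.61430; 0.30715.
Sum = 1.768190; FGT(0.5) = 1.768190 / 5 = 0.3536.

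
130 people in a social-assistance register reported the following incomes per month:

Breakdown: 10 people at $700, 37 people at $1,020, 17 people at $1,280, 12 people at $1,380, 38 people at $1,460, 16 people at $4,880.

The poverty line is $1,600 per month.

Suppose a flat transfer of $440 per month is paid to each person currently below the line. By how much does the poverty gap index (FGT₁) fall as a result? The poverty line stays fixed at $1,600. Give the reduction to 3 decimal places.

Before: below the line — 10×$700, 37×$1,020, 17×$1,280, 12×$1,380, 38×$1,460; poverty gap index (FGT₁) = 0.21087.
After the $440 transfer: below the line — 10×$1,140, 37×$1,460; poverty gap index (FGT₁) = 0.04702.
Reduction = 0.21087 − 0.04702 = 0.164.

0.164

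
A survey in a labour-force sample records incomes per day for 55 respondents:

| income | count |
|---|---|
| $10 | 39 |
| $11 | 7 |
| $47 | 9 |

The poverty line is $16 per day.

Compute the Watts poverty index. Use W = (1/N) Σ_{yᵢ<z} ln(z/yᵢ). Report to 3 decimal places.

0.381

Incomes under z: 39×$10, 7×$11 (q = 46 of N = 55).
ln(z/y) terms: ln(16/10) = 0.4700 (×39); ln(16/11) = 0.3747 (×7).
W = 20.952996 / 55 = 0.381.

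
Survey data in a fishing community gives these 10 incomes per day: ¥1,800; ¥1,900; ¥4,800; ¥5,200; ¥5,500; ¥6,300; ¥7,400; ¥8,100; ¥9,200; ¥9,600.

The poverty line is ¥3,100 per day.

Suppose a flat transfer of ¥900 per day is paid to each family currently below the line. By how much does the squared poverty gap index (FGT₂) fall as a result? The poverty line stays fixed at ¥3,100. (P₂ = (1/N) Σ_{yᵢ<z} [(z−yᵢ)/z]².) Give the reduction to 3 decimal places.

Before: below the line — ¥1,800, ¥1,900; squared poverty gap index (FGT₂) = 0.03257.
After the ¥900 transfer: below the line — ¥2,700, ¥2,800; squared poverty gap index (FGT₂) = 0.00260.
Reduction = 0.03257 − 0.00260 = 0.030.

0.030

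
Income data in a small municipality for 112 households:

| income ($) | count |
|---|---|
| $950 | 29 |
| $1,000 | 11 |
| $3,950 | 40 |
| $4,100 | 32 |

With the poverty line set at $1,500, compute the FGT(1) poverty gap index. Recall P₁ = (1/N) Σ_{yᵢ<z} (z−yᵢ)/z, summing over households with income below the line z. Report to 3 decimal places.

0.128

Incomes under z: 29×$950, 11×$1,000 (q = 40 of N = 112).
Relative gaps: (1500−950)/1500 = 0.3667 (×29); (1500−1000)/1500 = 0.3333 (×11).
Sum of shortfalls = 14.300000; P₁ averages over all N: 14.300000 / 112 = 0.128.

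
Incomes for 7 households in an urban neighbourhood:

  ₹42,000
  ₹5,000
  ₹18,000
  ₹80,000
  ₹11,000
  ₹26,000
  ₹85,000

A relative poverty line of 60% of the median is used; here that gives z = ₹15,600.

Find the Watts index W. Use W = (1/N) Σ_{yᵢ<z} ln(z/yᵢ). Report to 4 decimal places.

0.2125

Below z: ₹5,000, ₹11,000 (q = 2 of N = 7).
Log shortfalls: ln(15600/5000) = 1.1378; ln(15600/11000) = 0.3494.
W = 1.487209 / 7 = 0.2125.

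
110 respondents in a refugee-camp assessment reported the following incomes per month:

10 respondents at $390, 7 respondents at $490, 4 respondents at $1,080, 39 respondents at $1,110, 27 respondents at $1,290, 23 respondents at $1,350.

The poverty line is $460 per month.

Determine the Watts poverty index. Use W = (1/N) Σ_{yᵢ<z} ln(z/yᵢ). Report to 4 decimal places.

0.0150

Below z: 10×$390 (q = 10 of N = 110).
ln(z/y) terms: ln(460/390) = 0.1651 (×10).
W = 1.650798 / 110 = 0.0150.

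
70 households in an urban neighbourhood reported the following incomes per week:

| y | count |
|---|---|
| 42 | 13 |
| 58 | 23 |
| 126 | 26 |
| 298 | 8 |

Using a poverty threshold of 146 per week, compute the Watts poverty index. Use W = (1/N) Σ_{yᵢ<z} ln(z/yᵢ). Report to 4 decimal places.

0.5894

Poor units: 13×42, 23×58, 26×126 (q = 62 of N = 70).
Log shortfalls: ln(146/42) = 1.2459 (×13); ln(146/58) = 0.9232 (×23); ln(146/126) = 0.1473 (×26).
W = 41.260387 / 70 = 0.5894.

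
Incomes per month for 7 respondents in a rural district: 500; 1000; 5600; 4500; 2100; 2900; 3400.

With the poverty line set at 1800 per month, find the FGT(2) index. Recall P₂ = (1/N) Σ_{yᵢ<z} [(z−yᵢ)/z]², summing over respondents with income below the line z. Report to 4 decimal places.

0.1027

Incomes under z: 500, 1000 (q = 2 of N = 7).
Normalized shortfalls: (1800−500)/1800 = 0.7222; (1800−1000)/1800 = 0.4444.
Squared: 0.5216; 0.1975.
Sum = 0.719136; P₂ = 0.719136 / 7 = 0.1027.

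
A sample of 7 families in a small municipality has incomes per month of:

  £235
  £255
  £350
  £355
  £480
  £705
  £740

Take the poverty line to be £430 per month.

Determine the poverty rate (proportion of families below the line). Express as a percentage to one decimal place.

4 of the 7 families have income below £430.
H = 4/7 = 57.1%.

57.1%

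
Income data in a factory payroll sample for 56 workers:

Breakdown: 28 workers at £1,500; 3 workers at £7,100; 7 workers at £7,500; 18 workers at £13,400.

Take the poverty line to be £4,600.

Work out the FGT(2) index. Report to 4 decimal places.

0.2271

Incomes under z: 28×£1,500 (q = 28 of N = 56).
Relative gaps: (4600−1500)/4600 = 0.6739 (×28).
Squared: 0.4542 (×28).
Sum = 12.716446; P₂ = 12.716446 / 56 = 0.2271.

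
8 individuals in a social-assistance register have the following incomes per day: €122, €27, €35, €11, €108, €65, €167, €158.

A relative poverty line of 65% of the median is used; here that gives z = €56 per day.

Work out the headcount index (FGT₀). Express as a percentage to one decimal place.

3 of the 8 individuals have income below €56.
H = 3/8 = 37.5%.

37.5%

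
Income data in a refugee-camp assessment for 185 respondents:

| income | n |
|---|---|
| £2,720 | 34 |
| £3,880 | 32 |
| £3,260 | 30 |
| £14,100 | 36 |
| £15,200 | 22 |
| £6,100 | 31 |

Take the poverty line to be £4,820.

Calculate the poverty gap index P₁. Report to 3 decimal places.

Poor units: 34×£2,720, 30×£3,260, 32×£3,880 (q = 96 of N = 185).
Gap ratios (z−y)/z: (4820−2720)/4820 = 0.4357 (×34); (4820−3260)/4820 = 0.3237 (×30); (4820−3880)/4820 = 0.1950 (×32).
Sum of shortfalls = 30.763485; P₁ averages over all N: 30.763485 / 185 = 0.166.

0.166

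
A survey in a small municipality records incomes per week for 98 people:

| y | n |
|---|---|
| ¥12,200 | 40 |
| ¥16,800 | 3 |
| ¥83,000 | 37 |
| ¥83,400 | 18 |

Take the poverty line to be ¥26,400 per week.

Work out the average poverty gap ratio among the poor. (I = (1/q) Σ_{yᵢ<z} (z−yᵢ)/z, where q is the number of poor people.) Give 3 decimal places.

0.526

Poor units: 40×¥12,200, 3×¥16,800 (q = 43 of N = 98).
Relative gaps: 0.5379 (×40), 0.3636 (×3); sum = 22.606061.
I averages over the q = 43 poor units only: 22.606061 / 43 = 0.526.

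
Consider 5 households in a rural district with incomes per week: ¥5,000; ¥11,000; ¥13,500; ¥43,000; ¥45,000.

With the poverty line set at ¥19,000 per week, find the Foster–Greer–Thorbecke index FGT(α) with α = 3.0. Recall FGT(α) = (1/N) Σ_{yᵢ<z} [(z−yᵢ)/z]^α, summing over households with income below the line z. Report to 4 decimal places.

0.0998

Incomes under z: ¥5,000, ¥11,000, ¥13,500 (q = 3 of N = 5).
Shortfall ratios: (19000−5000)/19000 = 0.7368; (19000−11000)/19000 = 0.4211; (19000−13500)/19000 = 0.2895.
Raised to α = 3.0: 0.40006; 0.07465; 0.02426.
Sum = 0.498961; FGT(3.0) = 0.498961 / 5 = 0.0998.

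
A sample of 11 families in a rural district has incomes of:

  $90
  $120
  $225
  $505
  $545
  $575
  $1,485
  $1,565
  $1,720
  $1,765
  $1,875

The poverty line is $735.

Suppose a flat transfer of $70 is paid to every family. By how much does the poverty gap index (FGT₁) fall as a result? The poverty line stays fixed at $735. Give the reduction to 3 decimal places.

0.052

Before: below the line — $90, $120, $225, $505, $545, $575; poverty gap index (FGT₁) = 0.29066.
After the $70 transfer: below the line — $160, $190, $295, $575, $615, $645; poverty gap index (FGT₁) = 0.23871.
Reduction = 0.29066 − 0.23871 = 0.052.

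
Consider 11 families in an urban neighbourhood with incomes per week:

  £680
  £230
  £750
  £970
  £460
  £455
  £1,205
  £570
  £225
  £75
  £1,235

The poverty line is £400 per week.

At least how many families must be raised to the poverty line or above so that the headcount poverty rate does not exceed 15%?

2

Currently q = 3 of N = 11 are below the line (H = 0.273).
A headcount ratio of at most 15% allows at most ⌊0.15 × 11⌋ = 1 poor families.
So at least 3 − 1 = 2 must be lifted.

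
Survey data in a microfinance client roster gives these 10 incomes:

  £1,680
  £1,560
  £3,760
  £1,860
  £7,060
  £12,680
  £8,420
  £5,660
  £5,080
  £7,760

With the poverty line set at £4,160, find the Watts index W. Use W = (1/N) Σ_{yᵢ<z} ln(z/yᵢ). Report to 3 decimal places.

0.279

Incomes under z: £1,560, £1,680, £1,860, £3,760 (q = 4 of N = 10).
Log shortfalls: ln(4160/1560) = 0.9808; ln(4160/1680) = 0.9067; ln(4160/1860) = 0.8049; ln(4160/3760) = 0.1011.
W = 2.793585 / 10 = 0.279.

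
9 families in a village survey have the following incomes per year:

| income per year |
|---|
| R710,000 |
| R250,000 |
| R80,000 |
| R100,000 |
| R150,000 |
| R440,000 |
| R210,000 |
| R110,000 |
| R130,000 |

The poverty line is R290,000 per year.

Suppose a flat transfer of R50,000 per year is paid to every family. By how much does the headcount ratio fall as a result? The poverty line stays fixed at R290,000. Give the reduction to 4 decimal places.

Before: below the line — R80,000, R100,000, R110,000, R130,000, R150,000, R210,000, R250,000; headcount ratio = 0.777778.
After the R50,000 transfer: below the line — R130,000, R150,000, R160,000, R180,000, R200,000, R260,000; headcount ratio = 0.666667.
Reduction = 0.777778 − 0.666667 = 0.1111.

0.1111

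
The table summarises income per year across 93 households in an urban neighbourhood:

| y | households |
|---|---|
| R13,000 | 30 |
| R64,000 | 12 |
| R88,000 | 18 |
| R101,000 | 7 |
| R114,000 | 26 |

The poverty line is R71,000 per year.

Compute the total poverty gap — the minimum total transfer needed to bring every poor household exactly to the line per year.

Incomes under z: 30×R13,000, 12×R64,000 (q = 42 of N = 93).
Individual gaps: 30×(71000−13000) = 1740000; 12×(71000−64000) = 84000.
Aggregate gap = R1,824,000.

R1,824,000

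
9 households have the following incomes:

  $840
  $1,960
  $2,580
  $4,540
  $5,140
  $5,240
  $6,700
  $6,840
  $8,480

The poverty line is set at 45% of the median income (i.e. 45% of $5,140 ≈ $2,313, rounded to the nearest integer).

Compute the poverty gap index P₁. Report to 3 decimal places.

0.088

Below the line: $840, $1,960 (q = 2 of N = 9).
Gap ratios (z−y)/z: (2313−840)/2313 = 0.6368; (2313−1960)/2313 = 0.1526.
Σ = 0.789451. Dividing by the full population N = 9 gives P₁ = 0.088.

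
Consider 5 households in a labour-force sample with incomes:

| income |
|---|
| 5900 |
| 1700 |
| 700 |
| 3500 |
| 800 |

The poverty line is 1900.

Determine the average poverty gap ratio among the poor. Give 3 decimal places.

Incomes under z: 700, 800, 1700 (q = 3 of N = 5).
Shortfall ratios (z−y)/z: 0.6316, 0.5789, 0.1053; sum = 1.315789.
The income-gap ratio divides by q (the poor only): 1.315789 / 3 = 0.439.

0.439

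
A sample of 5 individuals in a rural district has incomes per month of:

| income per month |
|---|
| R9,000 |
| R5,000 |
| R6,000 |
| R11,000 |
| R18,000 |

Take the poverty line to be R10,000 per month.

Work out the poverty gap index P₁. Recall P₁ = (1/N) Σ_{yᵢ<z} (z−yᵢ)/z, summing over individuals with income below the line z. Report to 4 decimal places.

Below the line: R5,000, R6,000, R9,000 (q = 3 of N = 5).
Normalized shortfalls: (10000−5000)/10000 = 0.5000; (10000−6000)/10000 = 0.4000; (10000−9000)/10000 = 0.1000.
Sum of shortfalls = 1.000000; P₁ averages over all N: 1.000000 / 5 = 0.2000.

0.2000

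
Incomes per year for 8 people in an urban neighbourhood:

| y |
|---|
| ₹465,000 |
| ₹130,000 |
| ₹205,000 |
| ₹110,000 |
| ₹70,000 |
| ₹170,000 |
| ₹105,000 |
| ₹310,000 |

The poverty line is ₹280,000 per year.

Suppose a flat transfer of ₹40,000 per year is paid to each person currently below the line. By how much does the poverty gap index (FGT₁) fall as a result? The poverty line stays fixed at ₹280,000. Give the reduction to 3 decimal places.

Before: below the line — ₹70,000, ₹105,000, ₹110,000, ₹130,000, ₹170,000, ₹205,000; poverty gap index (FGT₁) = 0.39732.
After the ₹40,000 transfer: below the line — ₹110,000, ₹145,000, ₹150,000, ₹170,000, ₹210,000, ₹245,000; poverty gap index (FGT₁) = 0.29018.
Reduction = 0.39732 − 0.29018 = 0.107.

0.107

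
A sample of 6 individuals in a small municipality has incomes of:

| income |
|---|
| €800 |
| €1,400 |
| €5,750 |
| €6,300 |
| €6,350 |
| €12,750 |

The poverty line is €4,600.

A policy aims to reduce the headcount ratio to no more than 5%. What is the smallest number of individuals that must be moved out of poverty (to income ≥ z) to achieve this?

Currently q = 2 of N = 6 are below the line (H = 0.333).
A headcount ratio of at most 5% allows at most ⌊0.05 × 6⌋ = 0 poor individuals.
So at least 2 − 0 = 2 must be lifted.

2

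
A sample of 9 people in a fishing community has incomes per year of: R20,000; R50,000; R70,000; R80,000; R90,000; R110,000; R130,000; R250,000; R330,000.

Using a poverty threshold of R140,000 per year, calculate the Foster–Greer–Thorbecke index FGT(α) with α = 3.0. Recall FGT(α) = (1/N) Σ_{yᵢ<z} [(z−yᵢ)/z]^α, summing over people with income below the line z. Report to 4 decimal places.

0.1283

Poor units: R20,000, R50,000, R70,000, R80,000, R90,000, R110,000, R130,000 (q = 7 of N = 9).
Normalized shortfalls: (140000−20000)/140000 = 0.8571; (140000−50000)/140000 = 0.6429; (140000−70000)/140000 = 0.5000; (140000−80000)/140000 = 0.4286; (140000−90000)/140000 = 0.3571; (140000−110000)/140000 = 0.2143; (140000−130000)/140000 = 0.0714.
Raised to α = 3.0: 0.62974; 0.26567; 0.12500; 0.07872; 0.04555; 0.00984; 0.00036.
Sum = 1.154883; FGT(3.0) = 1.154883 / 9 = 0.1283.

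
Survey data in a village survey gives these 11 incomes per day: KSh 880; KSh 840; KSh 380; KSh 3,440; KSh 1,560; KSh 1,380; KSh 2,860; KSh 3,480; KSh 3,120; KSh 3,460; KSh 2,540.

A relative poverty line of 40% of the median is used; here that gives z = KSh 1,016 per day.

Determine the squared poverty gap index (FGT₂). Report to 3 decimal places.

Below the line: KSh 380, KSh 840, KSh 880 (q = 3 of N = 11).
Gap ratios (z−y)/z: (1016−380)/1016 = 0.6260; (1016−840)/1016 = 0.1732; (1016−880)/1016 = 0.1339.
Squared: 0.3919; 0.0300; 0.0179.
Sum = 0.439782; P₂ = 0.439782 / 11 = 0.040.

0.040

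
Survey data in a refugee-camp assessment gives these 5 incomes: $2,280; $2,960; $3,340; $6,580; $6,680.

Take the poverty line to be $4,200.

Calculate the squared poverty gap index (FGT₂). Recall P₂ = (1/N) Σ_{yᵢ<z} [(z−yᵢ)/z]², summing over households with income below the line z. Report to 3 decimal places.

Incomes under z: $2,280, $2,960, $3,340 (q = 3 of N = 5).
Relative gaps: (4200−2280)/4200 = 0.4571; (4200−2960)/4200 = 0.2952; (4200−3340)/4200 = 0.2048.
Squared: 0.2090; 0.0872; 0.0419.
Sum = 0.338073; P₂ = 0.338073 / 5 = 0.068.

0.068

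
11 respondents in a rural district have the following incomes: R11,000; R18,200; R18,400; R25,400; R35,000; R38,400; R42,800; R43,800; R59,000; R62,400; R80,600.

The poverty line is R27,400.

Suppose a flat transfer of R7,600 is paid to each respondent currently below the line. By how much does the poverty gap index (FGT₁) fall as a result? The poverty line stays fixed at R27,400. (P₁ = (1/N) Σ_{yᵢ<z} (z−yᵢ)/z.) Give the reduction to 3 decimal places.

Before: below the line — R11,000, R18,200, R18,400, R25,400; poverty gap index (FGT₁) = 0.12143.
After the R7,600 transfer: below the line — R18,600, R25,800, R26,000; poverty gap index (FGT₁) = 0.03915.
Reduction = 0.12143 − 0.03915 = 0.082.

0.082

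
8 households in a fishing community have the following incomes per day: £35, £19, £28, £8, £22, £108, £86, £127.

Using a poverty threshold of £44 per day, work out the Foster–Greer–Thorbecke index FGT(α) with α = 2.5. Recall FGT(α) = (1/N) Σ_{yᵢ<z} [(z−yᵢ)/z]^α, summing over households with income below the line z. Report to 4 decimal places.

Poor units: £8, £19, £22, £28, £35 (q = 5 of N = 8).
Relative gaps: (44−8)/44 = 0.8182; (44−19)/44 = 0.5682; (44−22)/44 = 0.5000; (44−28)/44 = 0.3636; (44−35)/44 = 0.2045.
Raised to α = 2.5: 0.60551; 0.24334; 0.17678; 0.07974; 0.01892.
Sum = 1.124295; FGT(2.5) = 1.124295 / 8 = 0.1405.

0.1405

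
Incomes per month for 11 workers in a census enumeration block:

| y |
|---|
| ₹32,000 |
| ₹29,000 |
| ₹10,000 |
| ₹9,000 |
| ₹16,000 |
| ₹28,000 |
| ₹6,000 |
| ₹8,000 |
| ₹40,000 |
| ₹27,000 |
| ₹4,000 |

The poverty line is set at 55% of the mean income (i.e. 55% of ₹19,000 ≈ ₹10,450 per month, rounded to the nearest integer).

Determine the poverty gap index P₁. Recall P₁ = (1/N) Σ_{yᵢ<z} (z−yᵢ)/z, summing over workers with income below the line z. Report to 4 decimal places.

0.1327

Below the line: ₹4,000, ₹6,000, ₹8,000, ₹9,000, ₹10,000 (q = 5 of N = 11).
Shortfall ratios: (10450−4000)/10450 = 0.6172; (10450−6000)/10450 = 0.4258; (10450−8000)/10450 = 0.2344; (10450−9000)/10450 = 0.1388; (10450−10000)/10450 = 0.0431.
Sum of shortfalls = 1.459330; P₁ averages over all N: 1.459330 / 11 = 0.1327.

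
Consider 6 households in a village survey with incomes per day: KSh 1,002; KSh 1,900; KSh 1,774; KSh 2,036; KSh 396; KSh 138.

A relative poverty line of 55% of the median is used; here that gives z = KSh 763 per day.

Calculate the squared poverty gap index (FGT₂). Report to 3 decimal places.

0.150

Incomes under z: KSh 138, KSh 396 (q = 2 of N = 6).
Shortfall ratios: (763−138)/763 = 0.8191; (763−396)/763 = 0.4810.
Squared: 0.6710; 0.2314.
Sum = 0.902339; P₂ = 0.902339 / 6 = 0.150.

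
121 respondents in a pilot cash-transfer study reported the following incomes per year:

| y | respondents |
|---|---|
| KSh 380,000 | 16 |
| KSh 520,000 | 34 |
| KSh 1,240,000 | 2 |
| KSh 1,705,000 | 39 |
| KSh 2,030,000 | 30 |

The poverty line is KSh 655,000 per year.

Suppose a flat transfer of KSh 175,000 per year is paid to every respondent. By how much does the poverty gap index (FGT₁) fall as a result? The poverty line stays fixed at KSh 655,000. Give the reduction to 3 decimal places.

Before: below the line — 16×KSh 380,000, 34×KSh 520,000; poverty gap index (FGT₁) = 0.11343.
After the KSh 175,000 transfer: below the line — 16×KSh 555,000; poverty gap index (FGT₁) = 0.02019.
Reduction = 0.11343 − 0.02019 = 0.093.

0.093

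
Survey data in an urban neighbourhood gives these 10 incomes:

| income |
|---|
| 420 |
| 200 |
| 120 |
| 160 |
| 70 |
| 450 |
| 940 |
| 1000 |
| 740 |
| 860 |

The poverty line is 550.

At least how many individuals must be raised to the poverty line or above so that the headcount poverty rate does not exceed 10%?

5

6 of the 10 individuals are poor, so H = 6/10 = 0.600.
A headcount ratio of at most 10% allows at most ⌊0.10 × 10⌋ = 1 poor individuals.
So at least 6 − 1 = 5 must be lifted.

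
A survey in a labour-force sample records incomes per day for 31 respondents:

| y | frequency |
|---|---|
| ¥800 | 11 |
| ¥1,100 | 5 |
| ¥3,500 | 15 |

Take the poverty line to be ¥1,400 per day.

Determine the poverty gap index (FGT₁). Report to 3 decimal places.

Incomes under z: 11×¥800, 5×¥1,100 (q = 16 of N = 31).
Relative gaps: (1400−800)/1400 = 0.4286 (×11); (1400−1100)/1400 = 0.2143 (×5).
Sum of shortfalls = 5.785714; P₁ averages over all N: 5.785714 / 31 = 0.187.

0.187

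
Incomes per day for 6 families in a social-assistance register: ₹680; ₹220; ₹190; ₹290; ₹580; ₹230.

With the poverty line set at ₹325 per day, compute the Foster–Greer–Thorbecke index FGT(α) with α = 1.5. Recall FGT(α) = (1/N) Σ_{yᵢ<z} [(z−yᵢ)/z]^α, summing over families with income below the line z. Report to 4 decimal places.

0.1075

Below the line: ₹190, ₹220, ₹230, ₹290 (q = 4 of N = 6).
Normalized shortfalls: (325−190)/325 = 0.4154; (325−220)/325 = 0.3231; (325−230)/325 = 0.2923; (325−290)/325 = 0.1077.
Raised to α = 1.5: 0.26772; 0.18364; 0.15804; 0.03534.
Sum = 0.644732; FGT(1.5) = 0.644732 / 6 = 0.1075.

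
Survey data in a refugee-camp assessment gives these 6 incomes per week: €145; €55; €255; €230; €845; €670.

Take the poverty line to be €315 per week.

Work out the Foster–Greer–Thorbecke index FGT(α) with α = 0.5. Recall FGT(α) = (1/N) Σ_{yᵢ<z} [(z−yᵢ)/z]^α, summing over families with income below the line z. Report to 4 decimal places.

Poor units: €55, €145, €230, €255 (q = 4 of N = 6).
Gap ratios (z−y)/z: (315−55)/315 = 0.8254; (315−145)/315 = 0.5397; (315−230)/315 = 0.2698; (315−255)/315 = 0.1905.
Raised to α = 0.5: 0.90851; 0.73463; 0.51946; 0.43644.
Sum = 2.599043; FGT(0.5) = 2.599043 / 6 = 0.4332.

0.4332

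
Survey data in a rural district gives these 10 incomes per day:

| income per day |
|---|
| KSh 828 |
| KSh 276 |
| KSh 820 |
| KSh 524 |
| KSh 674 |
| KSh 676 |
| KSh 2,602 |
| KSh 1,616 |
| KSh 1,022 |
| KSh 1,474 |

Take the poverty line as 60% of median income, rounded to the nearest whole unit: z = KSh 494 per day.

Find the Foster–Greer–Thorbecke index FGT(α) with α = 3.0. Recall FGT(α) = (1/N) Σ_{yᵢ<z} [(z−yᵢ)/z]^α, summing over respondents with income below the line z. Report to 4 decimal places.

0.0086

Below z: KSh 276 (q = 1 of N = 10).
Normalized shortfalls: (494−276)/494 = 0.4413.
Raised to α = 3.0: 0.08594.
Sum = 0.085939; FGT(3.0) = 0.085939 / 10 = 0.0086.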